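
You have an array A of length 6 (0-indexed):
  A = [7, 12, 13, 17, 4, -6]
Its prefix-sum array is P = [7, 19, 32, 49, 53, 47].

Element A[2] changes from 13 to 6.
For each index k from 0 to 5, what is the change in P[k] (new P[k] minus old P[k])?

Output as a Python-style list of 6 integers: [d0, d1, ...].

Answer: [0, 0, -7, -7, -7, -7]

Derivation:
Element change: A[2] 13 -> 6, delta = -7
For k < 2: P[k] unchanged, delta_P[k] = 0
For k >= 2: P[k] shifts by exactly -7
Delta array: [0, 0, -7, -7, -7, -7]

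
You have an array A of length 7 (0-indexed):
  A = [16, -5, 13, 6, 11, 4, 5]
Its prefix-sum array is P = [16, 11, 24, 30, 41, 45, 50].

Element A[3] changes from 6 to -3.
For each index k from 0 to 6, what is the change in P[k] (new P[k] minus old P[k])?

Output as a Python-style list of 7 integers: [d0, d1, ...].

Element change: A[3] 6 -> -3, delta = -9
For k < 3: P[k] unchanged, delta_P[k] = 0
For k >= 3: P[k] shifts by exactly -9
Delta array: [0, 0, 0, -9, -9, -9, -9]

Answer: [0, 0, 0, -9, -9, -9, -9]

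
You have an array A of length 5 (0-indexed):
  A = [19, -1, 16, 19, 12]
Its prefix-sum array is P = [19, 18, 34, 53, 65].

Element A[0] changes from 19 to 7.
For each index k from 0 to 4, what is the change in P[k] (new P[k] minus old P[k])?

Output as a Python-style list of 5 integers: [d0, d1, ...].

Element change: A[0] 19 -> 7, delta = -12
For k < 0: P[k] unchanged, delta_P[k] = 0
For k >= 0: P[k] shifts by exactly -12
Delta array: [-12, -12, -12, -12, -12]

Answer: [-12, -12, -12, -12, -12]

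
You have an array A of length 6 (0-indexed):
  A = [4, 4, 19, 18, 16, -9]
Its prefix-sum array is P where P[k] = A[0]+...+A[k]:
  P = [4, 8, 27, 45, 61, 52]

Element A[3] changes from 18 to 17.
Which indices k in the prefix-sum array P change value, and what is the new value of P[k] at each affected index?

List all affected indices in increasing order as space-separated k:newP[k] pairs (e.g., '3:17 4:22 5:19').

Answer: 3:44 4:60 5:51

Derivation:
P[k] = A[0] + ... + A[k]
P[k] includes A[3] iff k >= 3
Affected indices: 3, 4, ..., 5; delta = -1
  P[3]: 45 + -1 = 44
  P[4]: 61 + -1 = 60
  P[5]: 52 + -1 = 51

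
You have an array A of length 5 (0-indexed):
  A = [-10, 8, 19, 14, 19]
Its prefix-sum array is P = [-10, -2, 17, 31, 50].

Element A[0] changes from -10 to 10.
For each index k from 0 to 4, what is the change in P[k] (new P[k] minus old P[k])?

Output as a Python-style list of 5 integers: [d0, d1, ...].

Element change: A[0] -10 -> 10, delta = 20
For k < 0: P[k] unchanged, delta_P[k] = 0
For k >= 0: P[k] shifts by exactly 20
Delta array: [20, 20, 20, 20, 20]

Answer: [20, 20, 20, 20, 20]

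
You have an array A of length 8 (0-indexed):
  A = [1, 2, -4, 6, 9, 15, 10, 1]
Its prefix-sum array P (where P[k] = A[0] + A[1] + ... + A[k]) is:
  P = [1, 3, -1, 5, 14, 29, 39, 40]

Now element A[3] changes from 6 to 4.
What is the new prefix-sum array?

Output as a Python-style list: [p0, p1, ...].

Answer: [1, 3, -1, 3, 12, 27, 37, 38]

Derivation:
Change: A[3] 6 -> 4, delta = -2
P[k] for k < 3: unchanged (A[3] not included)
P[k] for k >= 3: shift by delta = -2
  P[0] = 1 + 0 = 1
  P[1] = 3 + 0 = 3
  P[2] = -1 + 0 = -1
  P[3] = 5 + -2 = 3
  P[4] = 14 + -2 = 12
  P[5] = 29 + -2 = 27
  P[6] = 39 + -2 = 37
  P[7] = 40 + -2 = 38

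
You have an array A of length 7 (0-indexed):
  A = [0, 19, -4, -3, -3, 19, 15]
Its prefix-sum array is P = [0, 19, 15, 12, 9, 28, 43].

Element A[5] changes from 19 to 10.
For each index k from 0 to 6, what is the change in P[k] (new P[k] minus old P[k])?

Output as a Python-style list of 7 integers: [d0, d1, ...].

Answer: [0, 0, 0, 0, 0, -9, -9]

Derivation:
Element change: A[5] 19 -> 10, delta = -9
For k < 5: P[k] unchanged, delta_P[k] = 0
For k >= 5: P[k] shifts by exactly -9
Delta array: [0, 0, 0, 0, 0, -9, -9]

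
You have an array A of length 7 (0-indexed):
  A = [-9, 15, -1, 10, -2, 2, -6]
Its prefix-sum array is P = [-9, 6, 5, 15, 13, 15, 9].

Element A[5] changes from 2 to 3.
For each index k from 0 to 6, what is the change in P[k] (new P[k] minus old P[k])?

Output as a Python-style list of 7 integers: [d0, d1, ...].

Answer: [0, 0, 0, 0, 0, 1, 1]

Derivation:
Element change: A[5] 2 -> 3, delta = 1
For k < 5: P[k] unchanged, delta_P[k] = 0
For k >= 5: P[k] shifts by exactly 1
Delta array: [0, 0, 0, 0, 0, 1, 1]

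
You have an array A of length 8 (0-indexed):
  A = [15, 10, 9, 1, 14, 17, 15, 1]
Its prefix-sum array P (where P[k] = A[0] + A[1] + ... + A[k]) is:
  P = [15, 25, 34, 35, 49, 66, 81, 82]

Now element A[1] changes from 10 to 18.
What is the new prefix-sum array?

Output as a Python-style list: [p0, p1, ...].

Change: A[1] 10 -> 18, delta = 8
P[k] for k < 1: unchanged (A[1] not included)
P[k] for k >= 1: shift by delta = 8
  P[0] = 15 + 0 = 15
  P[1] = 25 + 8 = 33
  P[2] = 34 + 8 = 42
  P[3] = 35 + 8 = 43
  P[4] = 49 + 8 = 57
  P[5] = 66 + 8 = 74
  P[6] = 81 + 8 = 89
  P[7] = 82 + 8 = 90

Answer: [15, 33, 42, 43, 57, 74, 89, 90]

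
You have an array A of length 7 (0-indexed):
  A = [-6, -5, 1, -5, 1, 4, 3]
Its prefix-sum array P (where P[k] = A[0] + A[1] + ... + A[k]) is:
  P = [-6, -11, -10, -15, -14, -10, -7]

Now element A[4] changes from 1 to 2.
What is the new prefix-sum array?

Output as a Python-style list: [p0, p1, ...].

Change: A[4] 1 -> 2, delta = 1
P[k] for k < 4: unchanged (A[4] not included)
P[k] for k >= 4: shift by delta = 1
  P[0] = -6 + 0 = -6
  P[1] = -11 + 0 = -11
  P[2] = -10 + 0 = -10
  P[3] = -15 + 0 = -15
  P[4] = -14 + 1 = -13
  P[5] = -10 + 1 = -9
  P[6] = -7 + 1 = -6

Answer: [-6, -11, -10, -15, -13, -9, -6]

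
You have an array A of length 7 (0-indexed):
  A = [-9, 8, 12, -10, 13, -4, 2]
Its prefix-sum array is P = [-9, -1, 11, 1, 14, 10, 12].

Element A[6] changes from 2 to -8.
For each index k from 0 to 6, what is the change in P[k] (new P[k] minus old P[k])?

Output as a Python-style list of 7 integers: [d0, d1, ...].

Answer: [0, 0, 0, 0, 0, 0, -10]

Derivation:
Element change: A[6] 2 -> -8, delta = -10
For k < 6: P[k] unchanged, delta_P[k] = 0
For k >= 6: P[k] shifts by exactly -10
Delta array: [0, 0, 0, 0, 0, 0, -10]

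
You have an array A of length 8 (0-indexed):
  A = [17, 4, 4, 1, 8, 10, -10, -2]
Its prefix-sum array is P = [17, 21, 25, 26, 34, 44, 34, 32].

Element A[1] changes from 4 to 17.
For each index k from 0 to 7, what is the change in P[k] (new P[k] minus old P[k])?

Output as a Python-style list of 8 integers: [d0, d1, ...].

Element change: A[1] 4 -> 17, delta = 13
For k < 1: P[k] unchanged, delta_P[k] = 0
For k >= 1: P[k] shifts by exactly 13
Delta array: [0, 13, 13, 13, 13, 13, 13, 13]

Answer: [0, 13, 13, 13, 13, 13, 13, 13]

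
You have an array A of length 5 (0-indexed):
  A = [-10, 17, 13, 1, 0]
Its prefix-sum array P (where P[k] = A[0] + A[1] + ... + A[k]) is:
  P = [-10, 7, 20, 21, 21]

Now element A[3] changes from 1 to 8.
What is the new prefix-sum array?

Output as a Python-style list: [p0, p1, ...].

Change: A[3] 1 -> 8, delta = 7
P[k] for k < 3: unchanged (A[3] not included)
P[k] for k >= 3: shift by delta = 7
  P[0] = -10 + 0 = -10
  P[1] = 7 + 0 = 7
  P[2] = 20 + 0 = 20
  P[3] = 21 + 7 = 28
  P[4] = 21 + 7 = 28

Answer: [-10, 7, 20, 28, 28]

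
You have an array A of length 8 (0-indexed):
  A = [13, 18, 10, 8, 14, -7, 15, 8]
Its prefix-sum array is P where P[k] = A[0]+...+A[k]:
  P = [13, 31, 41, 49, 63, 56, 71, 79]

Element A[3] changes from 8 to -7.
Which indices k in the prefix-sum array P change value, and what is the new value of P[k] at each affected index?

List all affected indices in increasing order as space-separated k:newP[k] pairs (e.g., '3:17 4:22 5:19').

P[k] = A[0] + ... + A[k]
P[k] includes A[3] iff k >= 3
Affected indices: 3, 4, ..., 7; delta = -15
  P[3]: 49 + -15 = 34
  P[4]: 63 + -15 = 48
  P[5]: 56 + -15 = 41
  P[6]: 71 + -15 = 56
  P[7]: 79 + -15 = 64

Answer: 3:34 4:48 5:41 6:56 7:64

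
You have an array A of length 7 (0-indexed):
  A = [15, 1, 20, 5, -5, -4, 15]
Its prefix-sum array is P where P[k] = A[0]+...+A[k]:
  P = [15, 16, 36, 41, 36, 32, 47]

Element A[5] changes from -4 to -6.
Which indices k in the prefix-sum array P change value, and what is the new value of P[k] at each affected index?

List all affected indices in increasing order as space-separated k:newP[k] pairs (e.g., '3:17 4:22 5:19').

Answer: 5:30 6:45

Derivation:
P[k] = A[0] + ... + A[k]
P[k] includes A[5] iff k >= 5
Affected indices: 5, 6, ..., 6; delta = -2
  P[5]: 32 + -2 = 30
  P[6]: 47 + -2 = 45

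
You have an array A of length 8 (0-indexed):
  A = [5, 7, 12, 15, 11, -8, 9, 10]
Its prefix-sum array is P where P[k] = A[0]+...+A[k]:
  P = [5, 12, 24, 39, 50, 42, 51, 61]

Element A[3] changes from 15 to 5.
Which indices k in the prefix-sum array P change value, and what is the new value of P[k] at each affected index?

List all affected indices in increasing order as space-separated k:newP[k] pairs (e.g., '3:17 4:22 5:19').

P[k] = A[0] + ... + A[k]
P[k] includes A[3] iff k >= 3
Affected indices: 3, 4, ..., 7; delta = -10
  P[3]: 39 + -10 = 29
  P[4]: 50 + -10 = 40
  P[5]: 42 + -10 = 32
  P[6]: 51 + -10 = 41
  P[7]: 61 + -10 = 51

Answer: 3:29 4:40 5:32 6:41 7:51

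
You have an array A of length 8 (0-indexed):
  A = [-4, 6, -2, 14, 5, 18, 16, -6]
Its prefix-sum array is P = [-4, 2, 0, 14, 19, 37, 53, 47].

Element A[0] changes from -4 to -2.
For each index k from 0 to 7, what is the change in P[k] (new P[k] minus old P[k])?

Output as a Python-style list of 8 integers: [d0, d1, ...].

Answer: [2, 2, 2, 2, 2, 2, 2, 2]

Derivation:
Element change: A[0] -4 -> -2, delta = 2
For k < 0: P[k] unchanged, delta_P[k] = 0
For k >= 0: P[k] shifts by exactly 2
Delta array: [2, 2, 2, 2, 2, 2, 2, 2]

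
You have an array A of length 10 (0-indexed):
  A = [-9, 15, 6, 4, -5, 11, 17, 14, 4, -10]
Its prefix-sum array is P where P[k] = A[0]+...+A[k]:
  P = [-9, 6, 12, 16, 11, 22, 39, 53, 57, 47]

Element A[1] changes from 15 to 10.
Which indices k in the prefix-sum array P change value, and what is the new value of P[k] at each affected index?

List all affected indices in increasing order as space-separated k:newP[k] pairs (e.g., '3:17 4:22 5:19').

Answer: 1:1 2:7 3:11 4:6 5:17 6:34 7:48 8:52 9:42

Derivation:
P[k] = A[0] + ... + A[k]
P[k] includes A[1] iff k >= 1
Affected indices: 1, 2, ..., 9; delta = -5
  P[1]: 6 + -5 = 1
  P[2]: 12 + -5 = 7
  P[3]: 16 + -5 = 11
  P[4]: 11 + -5 = 6
  P[5]: 22 + -5 = 17
  P[6]: 39 + -5 = 34
  P[7]: 53 + -5 = 48
  P[8]: 57 + -5 = 52
  P[9]: 47 + -5 = 42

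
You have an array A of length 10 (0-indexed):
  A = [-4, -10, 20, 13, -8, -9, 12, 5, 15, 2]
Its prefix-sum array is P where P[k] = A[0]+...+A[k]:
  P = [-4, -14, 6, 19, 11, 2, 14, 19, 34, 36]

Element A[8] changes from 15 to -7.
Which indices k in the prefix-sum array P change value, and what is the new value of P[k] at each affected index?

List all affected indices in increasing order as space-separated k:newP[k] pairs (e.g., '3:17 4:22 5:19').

P[k] = A[0] + ... + A[k]
P[k] includes A[8] iff k >= 8
Affected indices: 8, 9, ..., 9; delta = -22
  P[8]: 34 + -22 = 12
  P[9]: 36 + -22 = 14

Answer: 8:12 9:14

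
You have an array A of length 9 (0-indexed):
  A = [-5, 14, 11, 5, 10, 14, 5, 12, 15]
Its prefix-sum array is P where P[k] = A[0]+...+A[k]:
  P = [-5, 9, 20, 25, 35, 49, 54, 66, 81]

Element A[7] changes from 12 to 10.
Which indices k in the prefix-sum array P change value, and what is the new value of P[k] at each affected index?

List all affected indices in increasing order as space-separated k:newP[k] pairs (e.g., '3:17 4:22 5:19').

P[k] = A[0] + ... + A[k]
P[k] includes A[7] iff k >= 7
Affected indices: 7, 8, ..., 8; delta = -2
  P[7]: 66 + -2 = 64
  P[8]: 81 + -2 = 79

Answer: 7:64 8:79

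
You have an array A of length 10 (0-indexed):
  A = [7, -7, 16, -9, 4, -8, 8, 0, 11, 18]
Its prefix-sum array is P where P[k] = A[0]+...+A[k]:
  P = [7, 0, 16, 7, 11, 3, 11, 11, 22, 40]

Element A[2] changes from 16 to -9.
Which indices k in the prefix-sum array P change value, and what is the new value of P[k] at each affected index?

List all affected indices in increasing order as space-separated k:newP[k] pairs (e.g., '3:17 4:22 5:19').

Answer: 2:-9 3:-18 4:-14 5:-22 6:-14 7:-14 8:-3 9:15

Derivation:
P[k] = A[0] + ... + A[k]
P[k] includes A[2] iff k >= 2
Affected indices: 2, 3, ..., 9; delta = -25
  P[2]: 16 + -25 = -9
  P[3]: 7 + -25 = -18
  P[4]: 11 + -25 = -14
  P[5]: 3 + -25 = -22
  P[6]: 11 + -25 = -14
  P[7]: 11 + -25 = -14
  P[8]: 22 + -25 = -3
  P[9]: 40 + -25 = 15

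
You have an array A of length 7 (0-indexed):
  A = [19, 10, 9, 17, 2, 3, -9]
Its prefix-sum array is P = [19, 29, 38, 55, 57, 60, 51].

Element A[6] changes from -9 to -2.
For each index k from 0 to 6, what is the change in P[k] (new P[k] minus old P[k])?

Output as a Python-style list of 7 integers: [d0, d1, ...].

Element change: A[6] -9 -> -2, delta = 7
For k < 6: P[k] unchanged, delta_P[k] = 0
For k >= 6: P[k] shifts by exactly 7
Delta array: [0, 0, 0, 0, 0, 0, 7]

Answer: [0, 0, 0, 0, 0, 0, 7]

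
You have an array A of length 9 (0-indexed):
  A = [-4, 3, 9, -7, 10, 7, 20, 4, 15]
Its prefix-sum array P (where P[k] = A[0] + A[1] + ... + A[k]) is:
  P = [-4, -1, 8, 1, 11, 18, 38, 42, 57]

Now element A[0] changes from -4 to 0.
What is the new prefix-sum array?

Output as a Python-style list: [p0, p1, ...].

Answer: [0, 3, 12, 5, 15, 22, 42, 46, 61]

Derivation:
Change: A[0] -4 -> 0, delta = 4
P[k] for k < 0: unchanged (A[0] not included)
P[k] for k >= 0: shift by delta = 4
  P[0] = -4 + 4 = 0
  P[1] = -1 + 4 = 3
  P[2] = 8 + 4 = 12
  P[3] = 1 + 4 = 5
  P[4] = 11 + 4 = 15
  P[5] = 18 + 4 = 22
  P[6] = 38 + 4 = 42
  P[7] = 42 + 4 = 46
  P[8] = 57 + 4 = 61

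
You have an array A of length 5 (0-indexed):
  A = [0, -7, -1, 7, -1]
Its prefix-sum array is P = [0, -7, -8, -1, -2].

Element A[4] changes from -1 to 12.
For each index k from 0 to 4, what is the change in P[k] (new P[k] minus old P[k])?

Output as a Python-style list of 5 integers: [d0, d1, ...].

Answer: [0, 0, 0, 0, 13]

Derivation:
Element change: A[4] -1 -> 12, delta = 13
For k < 4: P[k] unchanged, delta_P[k] = 0
For k >= 4: P[k] shifts by exactly 13
Delta array: [0, 0, 0, 0, 13]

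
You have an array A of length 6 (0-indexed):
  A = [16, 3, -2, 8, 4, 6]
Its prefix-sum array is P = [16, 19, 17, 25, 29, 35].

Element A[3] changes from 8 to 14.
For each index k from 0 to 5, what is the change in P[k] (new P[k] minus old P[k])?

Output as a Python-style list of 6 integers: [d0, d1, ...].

Answer: [0, 0, 0, 6, 6, 6]

Derivation:
Element change: A[3] 8 -> 14, delta = 6
For k < 3: P[k] unchanged, delta_P[k] = 0
For k >= 3: P[k] shifts by exactly 6
Delta array: [0, 0, 0, 6, 6, 6]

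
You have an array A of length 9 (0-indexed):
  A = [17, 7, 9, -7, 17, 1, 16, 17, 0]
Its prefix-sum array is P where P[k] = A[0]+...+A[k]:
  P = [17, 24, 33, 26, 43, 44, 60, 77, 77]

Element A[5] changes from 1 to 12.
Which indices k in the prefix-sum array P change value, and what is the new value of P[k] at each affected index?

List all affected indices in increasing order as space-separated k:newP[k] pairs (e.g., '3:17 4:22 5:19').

P[k] = A[0] + ... + A[k]
P[k] includes A[5] iff k >= 5
Affected indices: 5, 6, ..., 8; delta = 11
  P[5]: 44 + 11 = 55
  P[6]: 60 + 11 = 71
  P[7]: 77 + 11 = 88
  P[8]: 77 + 11 = 88

Answer: 5:55 6:71 7:88 8:88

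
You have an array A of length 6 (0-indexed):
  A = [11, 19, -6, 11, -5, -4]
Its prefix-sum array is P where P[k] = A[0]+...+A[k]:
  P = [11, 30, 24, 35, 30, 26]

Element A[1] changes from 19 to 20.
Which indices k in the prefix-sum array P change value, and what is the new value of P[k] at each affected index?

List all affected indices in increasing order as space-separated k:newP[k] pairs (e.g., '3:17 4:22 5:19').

P[k] = A[0] + ... + A[k]
P[k] includes A[1] iff k >= 1
Affected indices: 1, 2, ..., 5; delta = 1
  P[1]: 30 + 1 = 31
  P[2]: 24 + 1 = 25
  P[3]: 35 + 1 = 36
  P[4]: 30 + 1 = 31
  P[5]: 26 + 1 = 27

Answer: 1:31 2:25 3:36 4:31 5:27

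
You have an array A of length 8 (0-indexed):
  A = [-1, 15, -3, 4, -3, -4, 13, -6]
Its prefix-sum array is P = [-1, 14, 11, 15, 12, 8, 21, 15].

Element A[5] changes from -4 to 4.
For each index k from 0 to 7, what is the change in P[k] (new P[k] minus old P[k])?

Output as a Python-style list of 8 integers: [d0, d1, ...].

Answer: [0, 0, 0, 0, 0, 8, 8, 8]

Derivation:
Element change: A[5] -4 -> 4, delta = 8
For k < 5: P[k] unchanged, delta_P[k] = 0
For k >= 5: P[k] shifts by exactly 8
Delta array: [0, 0, 0, 0, 0, 8, 8, 8]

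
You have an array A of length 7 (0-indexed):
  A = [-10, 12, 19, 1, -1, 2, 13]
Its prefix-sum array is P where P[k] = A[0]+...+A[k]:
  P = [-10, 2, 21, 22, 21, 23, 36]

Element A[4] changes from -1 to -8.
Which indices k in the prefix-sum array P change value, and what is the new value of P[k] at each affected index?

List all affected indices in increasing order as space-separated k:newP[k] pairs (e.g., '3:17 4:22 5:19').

Answer: 4:14 5:16 6:29

Derivation:
P[k] = A[0] + ... + A[k]
P[k] includes A[4] iff k >= 4
Affected indices: 4, 5, ..., 6; delta = -7
  P[4]: 21 + -7 = 14
  P[5]: 23 + -7 = 16
  P[6]: 36 + -7 = 29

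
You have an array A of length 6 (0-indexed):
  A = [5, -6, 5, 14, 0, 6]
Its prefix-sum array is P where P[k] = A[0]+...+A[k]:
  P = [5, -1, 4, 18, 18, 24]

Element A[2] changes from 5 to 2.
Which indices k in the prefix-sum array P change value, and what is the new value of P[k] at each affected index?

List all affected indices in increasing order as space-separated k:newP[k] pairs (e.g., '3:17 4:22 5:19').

P[k] = A[0] + ... + A[k]
P[k] includes A[2] iff k >= 2
Affected indices: 2, 3, ..., 5; delta = -3
  P[2]: 4 + -3 = 1
  P[3]: 18 + -3 = 15
  P[4]: 18 + -3 = 15
  P[5]: 24 + -3 = 21

Answer: 2:1 3:15 4:15 5:21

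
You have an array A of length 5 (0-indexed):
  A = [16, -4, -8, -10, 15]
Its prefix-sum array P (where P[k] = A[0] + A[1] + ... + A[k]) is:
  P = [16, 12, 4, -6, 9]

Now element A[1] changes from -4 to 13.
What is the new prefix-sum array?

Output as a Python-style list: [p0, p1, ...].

Answer: [16, 29, 21, 11, 26]

Derivation:
Change: A[1] -4 -> 13, delta = 17
P[k] for k < 1: unchanged (A[1] not included)
P[k] for k >= 1: shift by delta = 17
  P[0] = 16 + 0 = 16
  P[1] = 12 + 17 = 29
  P[2] = 4 + 17 = 21
  P[3] = -6 + 17 = 11
  P[4] = 9 + 17 = 26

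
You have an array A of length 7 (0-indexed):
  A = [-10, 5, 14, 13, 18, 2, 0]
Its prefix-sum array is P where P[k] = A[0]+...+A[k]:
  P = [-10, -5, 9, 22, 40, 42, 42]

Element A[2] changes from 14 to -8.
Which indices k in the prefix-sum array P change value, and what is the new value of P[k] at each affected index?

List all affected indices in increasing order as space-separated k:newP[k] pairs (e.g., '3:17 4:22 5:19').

P[k] = A[0] + ... + A[k]
P[k] includes A[2] iff k >= 2
Affected indices: 2, 3, ..., 6; delta = -22
  P[2]: 9 + -22 = -13
  P[3]: 22 + -22 = 0
  P[4]: 40 + -22 = 18
  P[5]: 42 + -22 = 20
  P[6]: 42 + -22 = 20

Answer: 2:-13 3:0 4:18 5:20 6:20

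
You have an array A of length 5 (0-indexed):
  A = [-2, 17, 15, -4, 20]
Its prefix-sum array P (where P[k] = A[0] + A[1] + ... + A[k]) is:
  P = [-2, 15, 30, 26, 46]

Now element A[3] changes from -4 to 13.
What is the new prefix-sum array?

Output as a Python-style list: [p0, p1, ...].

Answer: [-2, 15, 30, 43, 63]

Derivation:
Change: A[3] -4 -> 13, delta = 17
P[k] for k < 3: unchanged (A[3] not included)
P[k] for k >= 3: shift by delta = 17
  P[0] = -2 + 0 = -2
  P[1] = 15 + 0 = 15
  P[2] = 30 + 0 = 30
  P[3] = 26 + 17 = 43
  P[4] = 46 + 17 = 63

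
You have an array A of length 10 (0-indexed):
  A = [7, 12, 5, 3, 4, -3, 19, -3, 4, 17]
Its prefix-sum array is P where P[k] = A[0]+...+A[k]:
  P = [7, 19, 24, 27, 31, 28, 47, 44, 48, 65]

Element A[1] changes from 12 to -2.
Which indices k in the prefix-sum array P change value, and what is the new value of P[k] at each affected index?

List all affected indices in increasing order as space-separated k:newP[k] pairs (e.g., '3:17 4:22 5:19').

P[k] = A[0] + ... + A[k]
P[k] includes A[1] iff k >= 1
Affected indices: 1, 2, ..., 9; delta = -14
  P[1]: 19 + -14 = 5
  P[2]: 24 + -14 = 10
  P[3]: 27 + -14 = 13
  P[4]: 31 + -14 = 17
  P[5]: 28 + -14 = 14
  P[6]: 47 + -14 = 33
  P[7]: 44 + -14 = 30
  P[8]: 48 + -14 = 34
  P[9]: 65 + -14 = 51

Answer: 1:5 2:10 3:13 4:17 5:14 6:33 7:30 8:34 9:51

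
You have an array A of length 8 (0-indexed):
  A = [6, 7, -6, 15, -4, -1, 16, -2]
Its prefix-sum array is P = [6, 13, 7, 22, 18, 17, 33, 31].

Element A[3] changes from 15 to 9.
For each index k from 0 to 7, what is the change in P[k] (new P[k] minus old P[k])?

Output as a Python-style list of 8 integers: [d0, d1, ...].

Element change: A[3] 15 -> 9, delta = -6
For k < 3: P[k] unchanged, delta_P[k] = 0
For k >= 3: P[k] shifts by exactly -6
Delta array: [0, 0, 0, -6, -6, -6, -6, -6]

Answer: [0, 0, 0, -6, -6, -6, -6, -6]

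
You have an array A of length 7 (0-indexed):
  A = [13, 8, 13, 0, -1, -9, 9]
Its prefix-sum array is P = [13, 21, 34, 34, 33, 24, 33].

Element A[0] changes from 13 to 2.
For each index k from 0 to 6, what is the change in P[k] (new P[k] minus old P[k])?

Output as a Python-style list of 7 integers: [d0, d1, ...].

Element change: A[0] 13 -> 2, delta = -11
For k < 0: P[k] unchanged, delta_P[k] = 0
For k >= 0: P[k] shifts by exactly -11
Delta array: [-11, -11, -11, -11, -11, -11, -11]

Answer: [-11, -11, -11, -11, -11, -11, -11]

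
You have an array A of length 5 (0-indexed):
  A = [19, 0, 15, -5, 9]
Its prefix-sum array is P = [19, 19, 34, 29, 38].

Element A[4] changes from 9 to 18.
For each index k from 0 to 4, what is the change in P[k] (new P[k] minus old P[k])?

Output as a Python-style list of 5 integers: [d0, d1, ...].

Answer: [0, 0, 0, 0, 9]

Derivation:
Element change: A[4] 9 -> 18, delta = 9
For k < 4: P[k] unchanged, delta_P[k] = 0
For k >= 4: P[k] shifts by exactly 9
Delta array: [0, 0, 0, 0, 9]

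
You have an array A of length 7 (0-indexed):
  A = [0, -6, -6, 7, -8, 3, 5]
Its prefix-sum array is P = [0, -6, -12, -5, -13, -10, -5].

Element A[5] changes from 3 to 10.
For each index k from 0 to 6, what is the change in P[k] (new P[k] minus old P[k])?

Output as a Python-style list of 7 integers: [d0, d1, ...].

Answer: [0, 0, 0, 0, 0, 7, 7]

Derivation:
Element change: A[5] 3 -> 10, delta = 7
For k < 5: P[k] unchanged, delta_P[k] = 0
For k >= 5: P[k] shifts by exactly 7
Delta array: [0, 0, 0, 0, 0, 7, 7]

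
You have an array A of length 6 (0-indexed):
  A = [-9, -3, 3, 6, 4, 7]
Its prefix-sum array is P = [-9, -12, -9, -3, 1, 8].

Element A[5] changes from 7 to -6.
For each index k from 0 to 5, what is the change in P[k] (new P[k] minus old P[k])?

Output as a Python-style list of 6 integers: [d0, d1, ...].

Element change: A[5] 7 -> -6, delta = -13
For k < 5: P[k] unchanged, delta_P[k] = 0
For k >= 5: P[k] shifts by exactly -13
Delta array: [0, 0, 0, 0, 0, -13]

Answer: [0, 0, 0, 0, 0, -13]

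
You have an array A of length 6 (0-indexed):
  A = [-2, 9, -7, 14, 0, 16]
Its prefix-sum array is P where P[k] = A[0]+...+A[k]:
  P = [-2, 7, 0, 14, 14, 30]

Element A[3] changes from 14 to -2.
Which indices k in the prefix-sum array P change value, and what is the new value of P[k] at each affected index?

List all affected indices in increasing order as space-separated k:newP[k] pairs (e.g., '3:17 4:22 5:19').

Answer: 3:-2 4:-2 5:14

Derivation:
P[k] = A[0] + ... + A[k]
P[k] includes A[3] iff k >= 3
Affected indices: 3, 4, ..., 5; delta = -16
  P[3]: 14 + -16 = -2
  P[4]: 14 + -16 = -2
  P[5]: 30 + -16 = 14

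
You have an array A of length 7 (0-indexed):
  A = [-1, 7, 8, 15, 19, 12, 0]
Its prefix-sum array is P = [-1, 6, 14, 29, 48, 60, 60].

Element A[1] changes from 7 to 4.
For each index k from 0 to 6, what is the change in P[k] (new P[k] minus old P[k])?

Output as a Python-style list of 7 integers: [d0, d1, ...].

Answer: [0, -3, -3, -3, -3, -3, -3]

Derivation:
Element change: A[1] 7 -> 4, delta = -3
For k < 1: P[k] unchanged, delta_P[k] = 0
For k >= 1: P[k] shifts by exactly -3
Delta array: [0, -3, -3, -3, -3, -3, -3]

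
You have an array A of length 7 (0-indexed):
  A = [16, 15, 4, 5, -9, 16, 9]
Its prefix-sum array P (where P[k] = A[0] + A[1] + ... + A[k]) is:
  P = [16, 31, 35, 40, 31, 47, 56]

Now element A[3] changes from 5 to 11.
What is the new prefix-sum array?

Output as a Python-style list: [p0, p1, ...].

Answer: [16, 31, 35, 46, 37, 53, 62]

Derivation:
Change: A[3] 5 -> 11, delta = 6
P[k] for k < 3: unchanged (A[3] not included)
P[k] for k >= 3: shift by delta = 6
  P[0] = 16 + 0 = 16
  P[1] = 31 + 0 = 31
  P[2] = 35 + 0 = 35
  P[3] = 40 + 6 = 46
  P[4] = 31 + 6 = 37
  P[5] = 47 + 6 = 53
  P[6] = 56 + 6 = 62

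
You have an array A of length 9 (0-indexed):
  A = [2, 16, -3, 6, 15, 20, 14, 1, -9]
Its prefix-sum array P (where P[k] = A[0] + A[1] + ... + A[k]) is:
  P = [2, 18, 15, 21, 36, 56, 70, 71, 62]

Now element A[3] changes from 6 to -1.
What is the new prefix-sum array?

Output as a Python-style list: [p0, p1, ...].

Answer: [2, 18, 15, 14, 29, 49, 63, 64, 55]

Derivation:
Change: A[3] 6 -> -1, delta = -7
P[k] for k < 3: unchanged (A[3] not included)
P[k] for k >= 3: shift by delta = -7
  P[0] = 2 + 0 = 2
  P[1] = 18 + 0 = 18
  P[2] = 15 + 0 = 15
  P[3] = 21 + -7 = 14
  P[4] = 36 + -7 = 29
  P[5] = 56 + -7 = 49
  P[6] = 70 + -7 = 63
  P[7] = 71 + -7 = 64
  P[8] = 62 + -7 = 55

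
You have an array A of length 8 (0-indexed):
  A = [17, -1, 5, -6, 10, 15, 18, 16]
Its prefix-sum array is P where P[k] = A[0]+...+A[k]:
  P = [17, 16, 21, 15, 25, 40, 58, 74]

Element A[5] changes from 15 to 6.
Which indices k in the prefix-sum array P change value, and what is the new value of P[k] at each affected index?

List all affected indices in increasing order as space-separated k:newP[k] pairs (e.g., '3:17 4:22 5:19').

P[k] = A[0] + ... + A[k]
P[k] includes A[5] iff k >= 5
Affected indices: 5, 6, ..., 7; delta = -9
  P[5]: 40 + -9 = 31
  P[6]: 58 + -9 = 49
  P[7]: 74 + -9 = 65

Answer: 5:31 6:49 7:65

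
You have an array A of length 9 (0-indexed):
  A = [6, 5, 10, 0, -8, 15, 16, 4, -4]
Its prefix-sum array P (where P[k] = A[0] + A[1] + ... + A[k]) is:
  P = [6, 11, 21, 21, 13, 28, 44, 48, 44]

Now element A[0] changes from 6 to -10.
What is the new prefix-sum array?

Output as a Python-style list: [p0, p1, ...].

Answer: [-10, -5, 5, 5, -3, 12, 28, 32, 28]

Derivation:
Change: A[0] 6 -> -10, delta = -16
P[k] for k < 0: unchanged (A[0] not included)
P[k] for k >= 0: shift by delta = -16
  P[0] = 6 + -16 = -10
  P[1] = 11 + -16 = -5
  P[2] = 21 + -16 = 5
  P[3] = 21 + -16 = 5
  P[4] = 13 + -16 = -3
  P[5] = 28 + -16 = 12
  P[6] = 44 + -16 = 28
  P[7] = 48 + -16 = 32
  P[8] = 44 + -16 = 28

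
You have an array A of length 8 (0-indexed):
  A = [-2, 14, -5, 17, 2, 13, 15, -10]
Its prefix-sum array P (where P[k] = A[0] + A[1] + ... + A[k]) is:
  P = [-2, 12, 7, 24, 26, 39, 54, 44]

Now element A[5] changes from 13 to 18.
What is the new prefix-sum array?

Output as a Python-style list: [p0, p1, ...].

Change: A[5] 13 -> 18, delta = 5
P[k] for k < 5: unchanged (A[5] not included)
P[k] for k >= 5: shift by delta = 5
  P[0] = -2 + 0 = -2
  P[1] = 12 + 0 = 12
  P[2] = 7 + 0 = 7
  P[3] = 24 + 0 = 24
  P[4] = 26 + 0 = 26
  P[5] = 39 + 5 = 44
  P[6] = 54 + 5 = 59
  P[7] = 44 + 5 = 49

Answer: [-2, 12, 7, 24, 26, 44, 59, 49]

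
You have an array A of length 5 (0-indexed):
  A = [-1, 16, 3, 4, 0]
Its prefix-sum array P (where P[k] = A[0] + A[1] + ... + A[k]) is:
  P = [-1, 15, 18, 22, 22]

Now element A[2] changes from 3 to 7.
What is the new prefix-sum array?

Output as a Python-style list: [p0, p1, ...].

Answer: [-1, 15, 22, 26, 26]

Derivation:
Change: A[2] 3 -> 7, delta = 4
P[k] for k < 2: unchanged (A[2] not included)
P[k] for k >= 2: shift by delta = 4
  P[0] = -1 + 0 = -1
  P[1] = 15 + 0 = 15
  P[2] = 18 + 4 = 22
  P[3] = 22 + 4 = 26
  P[4] = 22 + 4 = 26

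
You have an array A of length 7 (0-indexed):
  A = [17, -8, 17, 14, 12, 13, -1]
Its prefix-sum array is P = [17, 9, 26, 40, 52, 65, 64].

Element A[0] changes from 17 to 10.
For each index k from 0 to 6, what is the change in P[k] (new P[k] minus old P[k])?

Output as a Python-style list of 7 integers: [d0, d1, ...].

Answer: [-7, -7, -7, -7, -7, -7, -7]

Derivation:
Element change: A[0] 17 -> 10, delta = -7
For k < 0: P[k] unchanged, delta_P[k] = 0
For k >= 0: P[k] shifts by exactly -7
Delta array: [-7, -7, -7, -7, -7, -7, -7]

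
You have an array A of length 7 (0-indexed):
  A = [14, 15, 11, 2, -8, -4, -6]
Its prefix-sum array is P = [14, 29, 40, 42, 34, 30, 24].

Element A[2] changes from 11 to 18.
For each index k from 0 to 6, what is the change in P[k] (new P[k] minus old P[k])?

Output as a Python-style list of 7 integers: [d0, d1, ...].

Element change: A[2] 11 -> 18, delta = 7
For k < 2: P[k] unchanged, delta_P[k] = 0
For k >= 2: P[k] shifts by exactly 7
Delta array: [0, 0, 7, 7, 7, 7, 7]

Answer: [0, 0, 7, 7, 7, 7, 7]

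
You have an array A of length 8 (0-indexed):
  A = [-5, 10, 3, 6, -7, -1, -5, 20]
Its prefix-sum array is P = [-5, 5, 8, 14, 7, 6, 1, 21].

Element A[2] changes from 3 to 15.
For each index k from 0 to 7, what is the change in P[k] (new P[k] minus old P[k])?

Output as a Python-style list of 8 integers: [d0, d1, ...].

Element change: A[2] 3 -> 15, delta = 12
For k < 2: P[k] unchanged, delta_P[k] = 0
For k >= 2: P[k] shifts by exactly 12
Delta array: [0, 0, 12, 12, 12, 12, 12, 12]

Answer: [0, 0, 12, 12, 12, 12, 12, 12]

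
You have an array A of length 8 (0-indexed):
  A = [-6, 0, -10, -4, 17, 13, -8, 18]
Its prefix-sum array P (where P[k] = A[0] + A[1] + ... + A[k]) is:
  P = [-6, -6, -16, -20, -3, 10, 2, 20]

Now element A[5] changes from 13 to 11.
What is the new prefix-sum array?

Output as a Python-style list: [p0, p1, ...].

Change: A[5] 13 -> 11, delta = -2
P[k] for k < 5: unchanged (A[5] not included)
P[k] for k >= 5: shift by delta = -2
  P[0] = -6 + 0 = -6
  P[1] = -6 + 0 = -6
  P[2] = -16 + 0 = -16
  P[3] = -20 + 0 = -20
  P[4] = -3 + 0 = -3
  P[5] = 10 + -2 = 8
  P[6] = 2 + -2 = 0
  P[7] = 20 + -2 = 18

Answer: [-6, -6, -16, -20, -3, 8, 0, 18]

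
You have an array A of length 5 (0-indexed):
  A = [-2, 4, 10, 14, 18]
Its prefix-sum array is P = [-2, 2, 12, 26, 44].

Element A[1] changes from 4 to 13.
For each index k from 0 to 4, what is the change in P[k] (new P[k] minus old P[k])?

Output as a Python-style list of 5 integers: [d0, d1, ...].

Answer: [0, 9, 9, 9, 9]

Derivation:
Element change: A[1] 4 -> 13, delta = 9
For k < 1: P[k] unchanged, delta_P[k] = 0
For k >= 1: P[k] shifts by exactly 9
Delta array: [0, 9, 9, 9, 9]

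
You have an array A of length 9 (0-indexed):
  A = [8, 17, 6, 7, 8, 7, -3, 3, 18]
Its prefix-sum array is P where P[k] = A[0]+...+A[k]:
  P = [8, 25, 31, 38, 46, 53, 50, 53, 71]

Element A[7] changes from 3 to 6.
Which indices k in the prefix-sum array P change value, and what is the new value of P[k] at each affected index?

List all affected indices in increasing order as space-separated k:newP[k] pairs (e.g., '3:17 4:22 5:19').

P[k] = A[0] + ... + A[k]
P[k] includes A[7] iff k >= 7
Affected indices: 7, 8, ..., 8; delta = 3
  P[7]: 53 + 3 = 56
  P[8]: 71 + 3 = 74

Answer: 7:56 8:74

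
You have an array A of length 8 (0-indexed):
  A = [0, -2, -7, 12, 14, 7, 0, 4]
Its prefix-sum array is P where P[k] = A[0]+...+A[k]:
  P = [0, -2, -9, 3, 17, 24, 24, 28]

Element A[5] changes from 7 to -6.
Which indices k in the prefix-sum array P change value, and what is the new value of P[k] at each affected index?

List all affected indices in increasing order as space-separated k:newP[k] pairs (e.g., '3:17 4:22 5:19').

P[k] = A[0] + ... + A[k]
P[k] includes A[5] iff k >= 5
Affected indices: 5, 6, ..., 7; delta = -13
  P[5]: 24 + -13 = 11
  P[6]: 24 + -13 = 11
  P[7]: 28 + -13 = 15

Answer: 5:11 6:11 7:15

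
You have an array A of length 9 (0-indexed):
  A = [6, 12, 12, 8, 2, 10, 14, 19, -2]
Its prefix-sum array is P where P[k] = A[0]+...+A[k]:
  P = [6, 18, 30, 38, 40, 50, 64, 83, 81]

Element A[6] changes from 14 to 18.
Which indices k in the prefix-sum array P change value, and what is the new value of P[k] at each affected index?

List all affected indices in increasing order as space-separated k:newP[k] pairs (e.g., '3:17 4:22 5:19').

Answer: 6:68 7:87 8:85

Derivation:
P[k] = A[0] + ... + A[k]
P[k] includes A[6] iff k >= 6
Affected indices: 6, 7, ..., 8; delta = 4
  P[6]: 64 + 4 = 68
  P[7]: 83 + 4 = 87
  P[8]: 81 + 4 = 85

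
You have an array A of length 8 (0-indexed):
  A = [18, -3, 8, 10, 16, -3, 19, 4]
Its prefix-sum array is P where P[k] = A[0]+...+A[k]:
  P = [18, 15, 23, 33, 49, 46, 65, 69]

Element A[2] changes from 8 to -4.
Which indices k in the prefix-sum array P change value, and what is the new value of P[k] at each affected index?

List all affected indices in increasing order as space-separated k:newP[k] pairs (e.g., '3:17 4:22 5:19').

Answer: 2:11 3:21 4:37 5:34 6:53 7:57

Derivation:
P[k] = A[0] + ... + A[k]
P[k] includes A[2] iff k >= 2
Affected indices: 2, 3, ..., 7; delta = -12
  P[2]: 23 + -12 = 11
  P[3]: 33 + -12 = 21
  P[4]: 49 + -12 = 37
  P[5]: 46 + -12 = 34
  P[6]: 65 + -12 = 53
  P[7]: 69 + -12 = 57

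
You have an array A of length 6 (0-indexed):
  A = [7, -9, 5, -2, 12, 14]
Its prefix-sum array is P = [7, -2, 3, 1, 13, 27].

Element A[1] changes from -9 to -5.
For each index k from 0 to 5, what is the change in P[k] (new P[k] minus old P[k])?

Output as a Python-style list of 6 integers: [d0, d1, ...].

Answer: [0, 4, 4, 4, 4, 4]

Derivation:
Element change: A[1] -9 -> -5, delta = 4
For k < 1: P[k] unchanged, delta_P[k] = 0
For k >= 1: P[k] shifts by exactly 4
Delta array: [0, 4, 4, 4, 4, 4]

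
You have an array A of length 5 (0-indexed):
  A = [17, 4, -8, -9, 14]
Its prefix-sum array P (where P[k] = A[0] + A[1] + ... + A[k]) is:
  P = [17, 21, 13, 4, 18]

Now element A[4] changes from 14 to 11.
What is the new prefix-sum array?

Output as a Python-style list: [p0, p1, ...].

Answer: [17, 21, 13, 4, 15]

Derivation:
Change: A[4] 14 -> 11, delta = -3
P[k] for k < 4: unchanged (A[4] not included)
P[k] for k >= 4: shift by delta = -3
  P[0] = 17 + 0 = 17
  P[1] = 21 + 0 = 21
  P[2] = 13 + 0 = 13
  P[3] = 4 + 0 = 4
  P[4] = 18 + -3 = 15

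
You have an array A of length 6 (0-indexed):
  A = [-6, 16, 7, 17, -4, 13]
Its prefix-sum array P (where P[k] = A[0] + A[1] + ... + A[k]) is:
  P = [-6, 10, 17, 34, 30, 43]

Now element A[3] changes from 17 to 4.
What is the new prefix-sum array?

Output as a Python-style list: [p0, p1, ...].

Change: A[3] 17 -> 4, delta = -13
P[k] for k < 3: unchanged (A[3] not included)
P[k] for k >= 3: shift by delta = -13
  P[0] = -6 + 0 = -6
  P[1] = 10 + 0 = 10
  P[2] = 17 + 0 = 17
  P[3] = 34 + -13 = 21
  P[4] = 30 + -13 = 17
  P[5] = 43 + -13 = 30

Answer: [-6, 10, 17, 21, 17, 30]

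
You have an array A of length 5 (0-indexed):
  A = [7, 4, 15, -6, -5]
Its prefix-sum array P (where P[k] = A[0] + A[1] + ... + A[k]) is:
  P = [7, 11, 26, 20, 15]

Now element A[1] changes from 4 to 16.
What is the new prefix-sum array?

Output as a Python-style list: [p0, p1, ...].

Answer: [7, 23, 38, 32, 27]

Derivation:
Change: A[1] 4 -> 16, delta = 12
P[k] for k < 1: unchanged (A[1] not included)
P[k] for k >= 1: shift by delta = 12
  P[0] = 7 + 0 = 7
  P[1] = 11 + 12 = 23
  P[2] = 26 + 12 = 38
  P[3] = 20 + 12 = 32
  P[4] = 15 + 12 = 27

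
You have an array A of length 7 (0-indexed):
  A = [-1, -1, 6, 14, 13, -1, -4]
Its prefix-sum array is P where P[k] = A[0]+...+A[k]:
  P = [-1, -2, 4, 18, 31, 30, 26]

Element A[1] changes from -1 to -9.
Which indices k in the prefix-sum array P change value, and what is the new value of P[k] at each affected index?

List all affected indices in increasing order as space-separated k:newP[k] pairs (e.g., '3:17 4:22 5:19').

Answer: 1:-10 2:-4 3:10 4:23 5:22 6:18

Derivation:
P[k] = A[0] + ... + A[k]
P[k] includes A[1] iff k >= 1
Affected indices: 1, 2, ..., 6; delta = -8
  P[1]: -2 + -8 = -10
  P[2]: 4 + -8 = -4
  P[3]: 18 + -8 = 10
  P[4]: 31 + -8 = 23
  P[5]: 30 + -8 = 22
  P[6]: 26 + -8 = 18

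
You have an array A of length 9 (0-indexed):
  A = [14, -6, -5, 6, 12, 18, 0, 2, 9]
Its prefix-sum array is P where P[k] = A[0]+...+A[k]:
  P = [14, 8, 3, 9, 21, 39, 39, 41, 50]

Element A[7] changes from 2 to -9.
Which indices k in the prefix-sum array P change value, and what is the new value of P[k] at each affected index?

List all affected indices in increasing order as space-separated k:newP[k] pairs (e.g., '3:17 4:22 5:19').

P[k] = A[0] + ... + A[k]
P[k] includes A[7] iff k >= 7
Affected indices: 7, 8, ..., 8; delta = -11
  P[7]: 41 + -11 = 30
  P[8]: 50 + -11 = 39

Answer: 7:30 8:39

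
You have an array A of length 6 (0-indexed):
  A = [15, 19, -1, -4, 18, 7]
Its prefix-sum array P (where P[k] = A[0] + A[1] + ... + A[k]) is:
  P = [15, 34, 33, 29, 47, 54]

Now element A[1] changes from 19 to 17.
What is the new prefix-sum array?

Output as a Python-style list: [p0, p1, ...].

Change: A[1] 19 -> 17, delta = -2
P[k] for k < 1: unchanged (A[1] not included)
P[k] for k >= 1: shift by delta = -2
  P[0] = 15 + 0 = 15
  P[1] = 34 + -2 = 32
  P[2] = 33 + -2 = 31
  P[3] = 29 + -2 = 27
  P[4] = 47 + -2 = 45
  P[5] = 54 + -2 = 52

Answer: [15, 32, 31, 27, 45, 52]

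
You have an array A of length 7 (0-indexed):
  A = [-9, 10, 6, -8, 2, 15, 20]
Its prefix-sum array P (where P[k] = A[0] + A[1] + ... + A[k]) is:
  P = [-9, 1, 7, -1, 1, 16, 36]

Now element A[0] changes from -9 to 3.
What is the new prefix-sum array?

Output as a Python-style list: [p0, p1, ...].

Answer: [3, 13, 19, 11, 13, 28, 48]

Derivation:
Change: A[0] -9 -> 3, delta = 12
P[k] for k < 0: unchanged (A[0] not included)
P[k] for k >= 0: shift by delta = 12
  P[0] = -9 + 12 = 3
  P[1] = 1 + 12 = 13
  P[2] = 7 + 12 = 19
  P[3] = -1 + 12 = 11
  P[4] = 1 + 12 = 13
  P[5] = 16 + 12 = 28
  P[6] = 36 + 12 = 48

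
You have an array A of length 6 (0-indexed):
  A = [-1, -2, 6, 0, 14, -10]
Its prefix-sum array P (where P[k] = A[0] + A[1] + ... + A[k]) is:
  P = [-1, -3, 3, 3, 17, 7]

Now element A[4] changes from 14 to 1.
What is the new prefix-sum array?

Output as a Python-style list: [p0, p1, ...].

Change: A[4] 14 -> 1, delta = -13
P[k] for k < 4: unchanged (A[4] not included)
P[k] for k >= 4: shift by delta = -13
  P[0] = -1 + 0 = -1
  P[1] = -3 + 0 = -3
  P[2] = 3 + 0 = 3
  P[3] = 3 + 0 = 3
  P[4] = 17 + -13 = 4
  P[5] = 7 + -13 = -6

Answer: [-1, -3, 3, 3, 4, -6]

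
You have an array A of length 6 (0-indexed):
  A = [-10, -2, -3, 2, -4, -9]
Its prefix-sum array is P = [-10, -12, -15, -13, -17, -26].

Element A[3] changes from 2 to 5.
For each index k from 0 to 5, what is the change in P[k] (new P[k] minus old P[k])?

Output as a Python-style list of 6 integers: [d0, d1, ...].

Answer: [0, 0, 0, 3, 3, 3]

Derivation:
Element change: A[3] 2 -> 5, delta = 3
For k < 3: P[k] unchanged, delta_P[k] = 0
For k >= 3: P[k] shifts by exactly 3
Delta array: [0, 0, 0, 3, 3, 3]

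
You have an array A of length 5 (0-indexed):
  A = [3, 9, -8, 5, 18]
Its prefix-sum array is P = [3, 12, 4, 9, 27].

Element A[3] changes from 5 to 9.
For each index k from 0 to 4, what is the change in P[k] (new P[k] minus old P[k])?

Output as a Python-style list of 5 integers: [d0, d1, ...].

Element change: A[3] 5 -> 9, delta = 4
For k < 3: P[k] unchanged, delta_P[k] = 0
For k >= 3: P[k] shifts by exactly 4
Delta array: [0, 0, 0, 4, 4]

Answer: [0, 0, 0, 4, 4]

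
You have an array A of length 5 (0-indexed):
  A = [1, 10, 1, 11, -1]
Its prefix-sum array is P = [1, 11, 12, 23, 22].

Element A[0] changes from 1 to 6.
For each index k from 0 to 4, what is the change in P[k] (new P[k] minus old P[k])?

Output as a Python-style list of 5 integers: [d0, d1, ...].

Answer: [5, 5, 5, 5, 5]

Derivation:
Element change: A[0] 1 -> 6, delta = 5
For k < 0: P[k] unchanged, delta_P[k] = 0
For k >= 0: P[k] shifts by exactly 5
Delta array: [5, 5, 5, 5, 5]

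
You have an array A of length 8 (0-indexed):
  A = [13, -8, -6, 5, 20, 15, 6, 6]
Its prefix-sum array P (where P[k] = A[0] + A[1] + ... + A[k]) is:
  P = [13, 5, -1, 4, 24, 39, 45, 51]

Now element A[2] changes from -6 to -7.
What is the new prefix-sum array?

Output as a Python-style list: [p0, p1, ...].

Change: A[2] -6 -> -7, delta = -1
P[k] for k < 2: unchanged (A[2] not included)
P[k] for k >= 2: shift by delta = -1
  P[0] = 13 + 0 = 13
  P[1] = 5 + 0 = 5
  P[2] = -1 + -1 = -2
  P[3] = 4 + -1 = 3
  P[4] = 24 + -1 = 23
  P[5] = 39 + -1 = 38
  P[6] = 45 + -1 = 44
  P[7] = 51 + -1 = 50

Answer: [13, 5, -2, 3, 23, 38, 44, 50]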